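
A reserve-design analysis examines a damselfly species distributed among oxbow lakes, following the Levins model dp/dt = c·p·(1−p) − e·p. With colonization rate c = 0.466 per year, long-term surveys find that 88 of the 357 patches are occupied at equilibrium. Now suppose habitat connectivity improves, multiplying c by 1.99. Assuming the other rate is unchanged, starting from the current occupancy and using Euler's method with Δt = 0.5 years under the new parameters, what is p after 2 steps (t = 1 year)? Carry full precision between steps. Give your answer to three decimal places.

Observed p* = 88/357 = 0.24650.
Balance c(1−p*) = e gives e = 0.466×(1 − 0.24650) = 0.35113.
Starting from p₀ = 0.24650; update p ← p + (dp/dt)·Δt with the new parameters.
  1  |  dp/dt·Δt = +0.042844  |  p_1 = 0.289343
  2  |  dp/dt·Δt = +0.044543  |  p_2 = 0.333885

0.334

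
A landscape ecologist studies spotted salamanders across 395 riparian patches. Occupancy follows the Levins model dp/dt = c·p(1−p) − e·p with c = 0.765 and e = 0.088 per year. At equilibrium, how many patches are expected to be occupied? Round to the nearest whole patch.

350

p* = 1 − e/c = 1 − 0.088/0.765 = 0.8850.
Expected occupied patches = N × p* = 395 × 0.8850 = 349.56 ≈ 350.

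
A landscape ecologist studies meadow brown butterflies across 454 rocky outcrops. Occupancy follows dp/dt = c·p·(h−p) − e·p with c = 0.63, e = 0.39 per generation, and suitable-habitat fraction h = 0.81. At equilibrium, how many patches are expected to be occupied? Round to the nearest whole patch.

87

p* = h − e/c = 0.81 − 0.6190 = 0.1910.
Expected occupied patches = N × p* = 454 × 0.1910 = 86.69 ≈ 87.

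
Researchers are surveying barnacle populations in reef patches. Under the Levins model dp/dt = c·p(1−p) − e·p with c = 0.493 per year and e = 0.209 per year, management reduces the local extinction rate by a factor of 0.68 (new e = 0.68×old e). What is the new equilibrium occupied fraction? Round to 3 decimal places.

0.712

Before: p* = 1 − 0.209/0.493 = 0.5761.
After the change, c = 0.493, e = 0.14212, so p* = 1 − 0.14212/0.493 = 0.7117.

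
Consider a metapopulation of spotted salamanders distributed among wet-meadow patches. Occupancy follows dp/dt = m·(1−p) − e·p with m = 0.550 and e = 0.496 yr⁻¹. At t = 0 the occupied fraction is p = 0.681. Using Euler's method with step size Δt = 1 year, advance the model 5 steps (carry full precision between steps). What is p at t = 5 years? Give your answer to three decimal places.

Update rule: p ← p + [m·(1−p) − e·p]·Δt with Δt = 1.
step 1: Δp = -0.16233, p = 0.51867
step 2: Δp = +0.00747, p = 0.52614
step 3: Δp = -0.00034, p = 0.52580
step 4: Δp = +0.00002, p = 0.52581
step 5: Δp = -0.00000, p = 0.52581

0.526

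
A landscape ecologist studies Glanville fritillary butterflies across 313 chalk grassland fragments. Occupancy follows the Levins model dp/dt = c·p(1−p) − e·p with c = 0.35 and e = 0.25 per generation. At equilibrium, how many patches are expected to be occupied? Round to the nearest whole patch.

89

p* = 1 − e/c = 1 − 0.25/0.35 = 0.2857.
Expected occupied patches = N × p* = 313 × 0.2857 = 89.43 ≈ 89.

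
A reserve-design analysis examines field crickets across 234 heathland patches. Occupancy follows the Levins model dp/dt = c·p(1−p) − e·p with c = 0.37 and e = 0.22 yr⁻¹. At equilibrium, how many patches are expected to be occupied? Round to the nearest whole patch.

95

p* = 1 − e/c = 1 − 0.22/0.37 = 0.4054.
Expected occupied patches = N × p* = 234 × 0.4054 = 94.86 ≈ 95.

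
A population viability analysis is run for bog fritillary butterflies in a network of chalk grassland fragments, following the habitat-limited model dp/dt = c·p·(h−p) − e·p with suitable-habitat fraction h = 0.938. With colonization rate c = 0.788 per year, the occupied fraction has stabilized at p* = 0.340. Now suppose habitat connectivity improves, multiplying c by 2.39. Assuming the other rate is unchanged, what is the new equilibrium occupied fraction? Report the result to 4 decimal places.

0.6878

Balance c(h−p*) = e gives e = 0.788×(0.938 − 0.34000) = 0.47122.
New p* = 0.938 − e/c = 0.938 − 0.47122/1.88332 = 0.68779.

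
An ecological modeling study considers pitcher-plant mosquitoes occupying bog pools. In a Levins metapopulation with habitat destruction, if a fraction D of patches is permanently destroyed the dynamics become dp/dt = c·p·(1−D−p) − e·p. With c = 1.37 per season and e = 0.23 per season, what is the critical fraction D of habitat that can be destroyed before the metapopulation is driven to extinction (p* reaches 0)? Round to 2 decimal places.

The nontrivial equilibrium is p* = (1−D) − e/c; extinction occurs when this hits zero.
So D_crit = 1 − e/c = 1 − 0.23/1.37 = 1 − 0.1679 = 0.8321.
This equals the undisturbed p*, a classic result of Lande's extension.

0.83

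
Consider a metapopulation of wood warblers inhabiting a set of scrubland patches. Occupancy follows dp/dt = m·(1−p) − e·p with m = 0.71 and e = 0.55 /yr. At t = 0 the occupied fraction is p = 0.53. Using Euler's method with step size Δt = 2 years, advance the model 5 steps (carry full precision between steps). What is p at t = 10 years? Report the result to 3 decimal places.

Update rule: p ← p + [m·(1−p) − e·p]·Δt with Δt = 2.
  1  |  dp/dt·Δt = +0.084400  |  p_1 = 0.614400
  2  |  dp/dt·Δt = -0.128288  |  p_2 = 0.486112
  3  |  dp/dt·Δt = +0.194998  |  p_3 = 0.681110
  4  |  dp/dt·Δt = -0.296397  |  p_4 = 0.384713
  5  |  dp/dt·Δt = +0.450523  |  p_5 = 0.835236

0.835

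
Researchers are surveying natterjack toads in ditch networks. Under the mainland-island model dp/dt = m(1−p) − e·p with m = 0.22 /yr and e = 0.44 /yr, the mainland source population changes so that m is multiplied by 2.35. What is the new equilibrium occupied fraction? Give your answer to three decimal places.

0.540

Before: p* = 0.22/(0.22+0.44) = 0.3333.
After: m = 0.517, e = 0.44; p* = 0.517/0.9570 = 0.5402.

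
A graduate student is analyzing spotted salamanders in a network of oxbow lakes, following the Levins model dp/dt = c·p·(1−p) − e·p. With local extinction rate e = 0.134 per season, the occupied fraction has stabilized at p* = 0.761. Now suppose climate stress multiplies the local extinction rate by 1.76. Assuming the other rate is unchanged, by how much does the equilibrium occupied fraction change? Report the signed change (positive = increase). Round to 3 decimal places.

-0.182

Balance c(1−p*) = e gives c = e/(1 − 0.76100) = 0.134/0.23900 = 0.56067.
New p* = 1 − e/c = 1 − 0.23584/0.56067 = 0.57936.
Δp* = 0.57936 − 0.76100 = -0.18164.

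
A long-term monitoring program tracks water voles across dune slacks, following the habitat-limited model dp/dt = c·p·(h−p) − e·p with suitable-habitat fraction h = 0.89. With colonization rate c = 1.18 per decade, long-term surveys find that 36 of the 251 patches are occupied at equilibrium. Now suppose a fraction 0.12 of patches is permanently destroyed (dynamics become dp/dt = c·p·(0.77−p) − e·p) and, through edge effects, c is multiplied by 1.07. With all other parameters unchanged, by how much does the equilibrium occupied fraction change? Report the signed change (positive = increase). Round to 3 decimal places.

-0.071

Observed p* = 36/251 = 0.14343.
Balance c(h−p*) = e gives e = 1.18×(0.89 − 0.14343) = 0.88095.
New p* = 0.77 − e/c = 0.77 − 0.88095/1.26260 = 0.07227.
Δp* = 0.07227 − 0.14343 = -0.07116.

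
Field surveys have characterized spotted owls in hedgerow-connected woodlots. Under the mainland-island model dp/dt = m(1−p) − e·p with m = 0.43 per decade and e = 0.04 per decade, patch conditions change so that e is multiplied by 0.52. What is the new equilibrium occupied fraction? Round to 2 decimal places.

0.95

Before: p* = 0.43/(0.43+0.04) = 0.9149.
After: m = 0.43, e = 0.0208; p* = 0.43/0.4508 = 0.9539.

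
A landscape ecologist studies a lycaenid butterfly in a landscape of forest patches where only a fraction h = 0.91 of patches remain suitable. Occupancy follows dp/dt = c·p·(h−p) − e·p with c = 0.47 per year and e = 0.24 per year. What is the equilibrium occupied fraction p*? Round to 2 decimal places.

0.40

Setting dp/dt = 0 and dividing by p* gives c·(h−p*) = e.
So p* = h − e/c = 0.91 − 0.24/0.47 = 0.91 − 0.5106 = 0.3994.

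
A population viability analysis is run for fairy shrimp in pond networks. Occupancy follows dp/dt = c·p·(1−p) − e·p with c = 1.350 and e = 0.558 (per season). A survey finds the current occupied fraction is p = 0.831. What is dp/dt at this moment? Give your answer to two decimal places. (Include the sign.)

Colonization term: c·p·(1−p) = 1.350×0.831×0.1690 = 0.18959.
Extinction term: e·p = 0.46370.
dp/dt = 0.18959 − 0.46370 = -0.27411.

-0.27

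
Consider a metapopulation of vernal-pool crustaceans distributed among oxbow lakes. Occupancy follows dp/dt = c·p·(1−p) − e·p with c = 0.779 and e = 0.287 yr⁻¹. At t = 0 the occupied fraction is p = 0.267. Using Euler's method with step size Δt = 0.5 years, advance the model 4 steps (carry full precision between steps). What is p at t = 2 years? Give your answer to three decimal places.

0.419

Update rule: p ← p + [c·p·(1−p) − e·p]·Δt with Δt = 0.5.
  1  |  dp/dt·Δt = +0.037915  |  p_1 = 0.304915
  2  |  dp/dt·Δt = +0.038796  |  p_2 = 0.343711
  3  |  dp/dt·Δt = +0.038538  |  p_3 = 0.382249
  4  |  dp/dt·Δt = +0.037122  |  p_4 = 0.419371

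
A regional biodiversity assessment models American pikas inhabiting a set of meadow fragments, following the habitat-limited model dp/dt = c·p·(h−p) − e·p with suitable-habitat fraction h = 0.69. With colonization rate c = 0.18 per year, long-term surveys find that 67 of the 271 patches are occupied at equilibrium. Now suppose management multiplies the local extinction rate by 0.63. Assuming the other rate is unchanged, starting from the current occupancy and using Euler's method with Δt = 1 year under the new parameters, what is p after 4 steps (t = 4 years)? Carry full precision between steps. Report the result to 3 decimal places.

Observed p* = 67/271 = 0.24723.
Balance c(h−p*) = e gives e = 0.18×(0.69 − 0.24723) = 0.07970.
Starting from p₀ = 0.24723; update p ← p + (dp/dt)·Δt with the new parameters.
  1  |  dp/dt·Δt = +0.007290  |  p_1 = 0.254523
  2  |  dp/dt·Δt = +0.007171  |  p_2 = 0.261694
  3  |  dp/dt·Δt = +0.007036  |  p_3 = 0.268730
  4  |  dp/dt·Δt = +0.006885  |  p_4 = 0.275615

0.276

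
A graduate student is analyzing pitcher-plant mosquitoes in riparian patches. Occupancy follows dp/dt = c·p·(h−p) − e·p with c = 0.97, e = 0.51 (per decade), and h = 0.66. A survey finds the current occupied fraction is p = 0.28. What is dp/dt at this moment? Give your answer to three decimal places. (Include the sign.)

Colonization term: c·p·(h−p) = 0.97×0.28×0.3800 = 0.10321.
Extinction term: e·p = 0.14280.
dp/dt = 0.10321 − 0.14280 = -0.03959.

-0.040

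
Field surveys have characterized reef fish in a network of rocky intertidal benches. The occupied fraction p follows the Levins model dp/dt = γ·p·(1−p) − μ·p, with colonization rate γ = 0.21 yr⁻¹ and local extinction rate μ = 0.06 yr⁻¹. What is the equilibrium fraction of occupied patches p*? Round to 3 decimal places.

0.714

At equilibrium, colonization balances extinction: γ·p*·(1−p*) = μ·p*.
So p* = 1 − μ/γ = 1 − 0.06/0.21 = 1 − 0.2857 = 0.7143.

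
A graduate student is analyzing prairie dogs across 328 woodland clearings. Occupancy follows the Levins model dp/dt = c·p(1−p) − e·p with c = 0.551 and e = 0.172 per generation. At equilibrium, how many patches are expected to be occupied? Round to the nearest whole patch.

p* = 1 − e/c = 1 − 0.172/0.551 = 0.6878.
Expected occupied patches = N × p* = 328 × 0.6878 = 225.61 ≈ 226.

226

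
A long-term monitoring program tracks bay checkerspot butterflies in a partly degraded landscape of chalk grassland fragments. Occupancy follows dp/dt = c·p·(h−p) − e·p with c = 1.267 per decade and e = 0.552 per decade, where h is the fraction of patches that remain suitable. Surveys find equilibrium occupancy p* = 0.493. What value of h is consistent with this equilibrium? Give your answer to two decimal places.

At equilibrium c(h−p*) = e, so h = p* + e/c.
h = 0.493 + 0.552/1.267 = 0.493 + 0.4357 = 0.9287.

0.93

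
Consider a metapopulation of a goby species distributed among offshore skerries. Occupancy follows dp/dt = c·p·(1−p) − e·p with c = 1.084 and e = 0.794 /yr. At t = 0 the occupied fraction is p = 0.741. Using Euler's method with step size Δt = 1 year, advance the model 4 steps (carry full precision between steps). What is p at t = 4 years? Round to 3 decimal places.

Update rule: p ← p + [c·p·(1−p) − e·p]·Δt with Δt = 1.
p: 0.74100 → 0.36069  (Δp = -0.38031)
p: 0.36069 → 0.32426  (Δp = -0.03642)
p: 0.32426 → 0.30432  (Δp = -0.01994)
p: 0.30432 → 0.29218  (Δp = -0.01214)

0.292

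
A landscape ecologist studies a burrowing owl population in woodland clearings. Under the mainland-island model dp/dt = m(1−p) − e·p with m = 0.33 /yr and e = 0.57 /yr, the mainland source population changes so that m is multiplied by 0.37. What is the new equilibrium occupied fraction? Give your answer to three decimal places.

Before: p* = 0.33/(0.33+0.57) = 0.3667.
After: m = 0.1221, e = 0.57; p* = 0.1221/0.6921 = 0.1764.

0.176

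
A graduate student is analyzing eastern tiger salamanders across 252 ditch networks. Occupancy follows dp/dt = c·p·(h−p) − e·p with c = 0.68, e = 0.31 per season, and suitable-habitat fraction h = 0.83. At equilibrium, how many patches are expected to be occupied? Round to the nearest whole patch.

94

p* = h − e/c = 0.83 − 0.4559 = 0.3741.
Expected occupied patches = N × p* = 252 × 0.3741 = 94.28 ≈ 94.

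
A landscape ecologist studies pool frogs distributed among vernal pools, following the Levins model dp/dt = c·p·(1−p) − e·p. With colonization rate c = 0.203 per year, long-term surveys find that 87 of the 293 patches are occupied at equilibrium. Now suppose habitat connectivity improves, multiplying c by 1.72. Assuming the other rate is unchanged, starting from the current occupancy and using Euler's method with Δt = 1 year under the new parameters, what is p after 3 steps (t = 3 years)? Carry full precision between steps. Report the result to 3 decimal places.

0.387

Observed p* = 87/293 = 0.29693.
Balance c(1−p*) = e gives e = 0.203×(1 − 0.29693) = 0.14272.
Starting from p₀ = 0.29693; update p ← p + (dp/dt)·Δt with the new parameters.
p: 0.29693 → 0.32744  (Δp = +0.03051)
p: 0.32744 → 0.35760  (Δp = +0.03016)
p: 0.35760 → 0.38677  (Δp = +0.02917)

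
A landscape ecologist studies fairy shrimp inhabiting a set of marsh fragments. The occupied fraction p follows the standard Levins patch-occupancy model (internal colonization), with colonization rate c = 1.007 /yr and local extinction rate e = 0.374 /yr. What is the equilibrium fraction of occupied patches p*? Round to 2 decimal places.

0.63

At equilibrium, colonization balances extinction: c·p*·(1−p*) = e·p*.
So p* = 1 − e/c = 1 − 0.374/1.007 = 1 − 0.3714 = 0.6286.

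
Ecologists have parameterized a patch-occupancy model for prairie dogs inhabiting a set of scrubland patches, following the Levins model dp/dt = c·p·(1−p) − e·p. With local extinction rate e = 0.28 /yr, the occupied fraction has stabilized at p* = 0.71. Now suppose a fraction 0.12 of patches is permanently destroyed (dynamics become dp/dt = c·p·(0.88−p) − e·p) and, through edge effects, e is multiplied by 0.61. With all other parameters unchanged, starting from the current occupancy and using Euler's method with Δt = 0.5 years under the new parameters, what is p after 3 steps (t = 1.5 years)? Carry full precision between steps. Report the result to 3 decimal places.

Balance c(1−p*) = e gives c = e/(1 − 0.71000) = 0.28/0.29000 = 0.96552.
Starting from p₀ = 0.71000; update p ← p + (dp/dt)·Δt with the new parameters.
t = 0.5: p = 0.71000 + (-0.00237) = 0.70763
t = 1: p = 0.70763 + (-0.00155) = 0.70609
t = 1.5: p = 0.70609 + (-0.00102) = 0.70507

0.705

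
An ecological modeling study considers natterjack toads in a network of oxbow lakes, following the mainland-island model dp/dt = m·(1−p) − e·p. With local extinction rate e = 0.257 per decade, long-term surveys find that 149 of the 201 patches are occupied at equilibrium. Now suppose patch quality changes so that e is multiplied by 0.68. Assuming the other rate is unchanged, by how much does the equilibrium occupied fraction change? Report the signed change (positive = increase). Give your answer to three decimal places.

0.067

Observed p* = 149/201 = 0.74129.
Balance m(1−p*) = e·p* gives m = e·p*/(1−p*) = 0.257×0.74129/0.25871 = 0.73639.
New p* = m/(m+e) = 0.73639/(0.73639+0.17476) = 0.80820.
Δp* = 0.80820 − 0.74129 = +0.06691.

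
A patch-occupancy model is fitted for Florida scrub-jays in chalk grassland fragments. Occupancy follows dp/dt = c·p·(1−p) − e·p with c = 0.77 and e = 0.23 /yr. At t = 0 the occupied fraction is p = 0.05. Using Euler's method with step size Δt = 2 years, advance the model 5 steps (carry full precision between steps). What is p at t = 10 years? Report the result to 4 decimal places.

0.6712

Update rule: p ← p + [c·p·(1−p) − e·p]·Δt with Δt = 2.
t = 2: p = 0.05000 + (+0.05015) = 0.10015
t = 4: p = 0.10015 + (+0.09272) = 0.19287
t = 6: p = 0.19287 + (+0.15101) = 0.34388
t = 8: p = 0.34388 + (+0.18928) = 0.53316
t = 10: p = 0.53316 + (+0.13805) = 0.67121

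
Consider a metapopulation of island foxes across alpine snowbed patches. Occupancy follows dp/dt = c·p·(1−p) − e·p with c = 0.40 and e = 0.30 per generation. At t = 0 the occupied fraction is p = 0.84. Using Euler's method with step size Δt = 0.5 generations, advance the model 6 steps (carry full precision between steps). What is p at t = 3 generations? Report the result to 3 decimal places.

0.502

Update rule: p ← p + [c·p·(1−p) − e·p]·Δt with Δt = 0.5.
  1  |  dp/dt·Δt = -0.099120  |  p_1 = 0.740880
  2  |  dp/dt·Δt = -0.072737  |  p_2 = 0.668143
  3  |  dp/dt·Δt = -0.055876  |  p_3 = 0.612267
  4  |  dp/dt·Δt = -0.044361  |  p_4 = 0.567907
  5  |  dp/dt·Δt = -0.036108  |  p_5 = 0.531798
  6  |  dp/dt·Δt = -0.029972  |  p_6 = 0.501826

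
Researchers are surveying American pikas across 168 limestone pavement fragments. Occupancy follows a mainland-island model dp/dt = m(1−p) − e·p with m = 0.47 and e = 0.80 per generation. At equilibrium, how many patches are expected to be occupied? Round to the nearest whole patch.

62

p* = m/(m+e) = 0.47/1.2700 = 0.3701.
Expected occupied patches = N × p* = 168 × 0.3701 = 62.17 ≈ 62.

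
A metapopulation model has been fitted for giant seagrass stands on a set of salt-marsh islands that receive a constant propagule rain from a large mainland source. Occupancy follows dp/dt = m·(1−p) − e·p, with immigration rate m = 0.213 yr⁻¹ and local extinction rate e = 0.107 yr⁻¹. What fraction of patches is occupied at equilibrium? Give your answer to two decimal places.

At equilibrium the propagule rain into empty patches balances local extinction: m(1−p*) = e·p*.
p* = m/(m+e) = 0.213/(0.213+0.107) = 0.213/0.3200 = 0.6656.

0.67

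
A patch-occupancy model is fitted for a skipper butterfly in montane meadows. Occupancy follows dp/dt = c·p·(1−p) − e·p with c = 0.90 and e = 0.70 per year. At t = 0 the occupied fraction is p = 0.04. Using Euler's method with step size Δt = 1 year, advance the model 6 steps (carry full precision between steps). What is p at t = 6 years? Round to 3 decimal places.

Update rule: p ← p + [c·p·(1−p) − e·p]·Δt with Δt = 1.
p: 0.04000 → 0.04656  (Δp = +0.00656)
p: 0.04656 → 0.05392  (Δp = +0.00736)
p: 0.05392 → 0.06209  (Δp = +0.00817)
p: 0.06209 → 0.07104  (Δp = +0.00895)
p: 0.07104 → 0.08070  (Δp = +0.00967)
p: 0.08070 → 0.09098  (Δp = +0.01028)

0.091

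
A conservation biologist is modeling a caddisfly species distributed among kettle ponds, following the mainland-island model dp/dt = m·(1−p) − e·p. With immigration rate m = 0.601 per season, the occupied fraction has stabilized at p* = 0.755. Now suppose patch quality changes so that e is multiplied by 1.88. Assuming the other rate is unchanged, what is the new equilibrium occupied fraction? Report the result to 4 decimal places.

0.6211

Balance m(1−p*) = e·p* gives e = m(1−p*)/p* = 0.601×0.24500/0.75500 = 0.19503.
New p* = m/(m+e) = 0.60100/(0.60100+0.36666) = 0.62109.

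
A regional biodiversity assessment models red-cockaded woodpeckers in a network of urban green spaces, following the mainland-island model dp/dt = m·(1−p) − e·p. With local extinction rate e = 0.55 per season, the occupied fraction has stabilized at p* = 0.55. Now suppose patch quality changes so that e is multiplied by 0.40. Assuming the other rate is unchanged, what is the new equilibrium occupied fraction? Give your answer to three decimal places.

0.753

Balance m(1−p*) = e·p* gives m = e·p*/(1−p*) = 0.55×0.55000/0.45000 = 0.67222.
New p* = m/(m+e) = 0.67222/(0.67222+0.22000) = 0.75342.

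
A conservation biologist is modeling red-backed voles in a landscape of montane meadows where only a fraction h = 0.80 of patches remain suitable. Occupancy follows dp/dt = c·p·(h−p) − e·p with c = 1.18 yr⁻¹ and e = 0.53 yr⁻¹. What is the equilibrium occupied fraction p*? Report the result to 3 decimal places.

Setting dp/dt = 0 and dividing by p* gives c·(h−p*) = e.
So p* = h − e/c = 0.80 − 0.53/1.18 = 0.80 − 0.4492 = 0.3508.

0.351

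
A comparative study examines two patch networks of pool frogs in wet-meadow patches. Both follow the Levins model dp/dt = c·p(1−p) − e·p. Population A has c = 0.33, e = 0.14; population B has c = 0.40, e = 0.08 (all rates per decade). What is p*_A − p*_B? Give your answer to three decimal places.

-0.224

A: p*_A = 1 − 0.14/0.33 = 0.5758.
B: p*_B = 1 − 0.08/0.40 = 0.8000.
p*_A − p*_B = 0.5758 − 0.8000 = -0.2242.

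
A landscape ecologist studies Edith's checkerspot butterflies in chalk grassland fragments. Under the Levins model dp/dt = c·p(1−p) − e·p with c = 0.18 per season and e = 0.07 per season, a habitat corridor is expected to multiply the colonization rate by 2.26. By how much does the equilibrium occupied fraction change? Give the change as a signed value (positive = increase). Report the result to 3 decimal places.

0.217

Before: p* = 1 − 0.07/0.18 = 0.6111.
After the change, c = 0.4068, e = 0.07, so p* = 1 − 0.07/0.4068 = 0.8279.
Δp* = 0.8279 − 0.6111 = +0.2168.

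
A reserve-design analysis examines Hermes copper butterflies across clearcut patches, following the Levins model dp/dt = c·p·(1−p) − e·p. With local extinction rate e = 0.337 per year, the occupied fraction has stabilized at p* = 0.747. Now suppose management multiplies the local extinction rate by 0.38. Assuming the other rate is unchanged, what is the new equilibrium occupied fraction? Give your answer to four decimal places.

Balance c(1−p*) = e gives c = e/(1 − 0.74700) = 0.337/0.25300 = 1.33202.
New p* = 1 − e/c = 1 − 0.12806/1.33202 = 0.90386.

0.9039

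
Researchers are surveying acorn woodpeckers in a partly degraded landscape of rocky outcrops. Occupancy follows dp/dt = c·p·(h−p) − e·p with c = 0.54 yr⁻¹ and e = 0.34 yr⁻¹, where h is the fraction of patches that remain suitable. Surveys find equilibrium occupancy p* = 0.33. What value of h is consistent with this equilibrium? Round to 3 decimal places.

0.960

At equilibrium c(h−p*) = e, so h = p* + e/c.
h = 0.33 + 0.34/0.54 = 0.33 + 0.6296 = 0.9596.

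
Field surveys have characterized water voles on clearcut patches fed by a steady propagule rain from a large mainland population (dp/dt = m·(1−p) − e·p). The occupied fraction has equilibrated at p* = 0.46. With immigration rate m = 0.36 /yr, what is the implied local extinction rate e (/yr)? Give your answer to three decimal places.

At equilibrium m(1−p*) = e·p*, so e = m(1−p*)/p*.
e = 0.36 × 0.5400 / 0.46 = 0.4226.

0.423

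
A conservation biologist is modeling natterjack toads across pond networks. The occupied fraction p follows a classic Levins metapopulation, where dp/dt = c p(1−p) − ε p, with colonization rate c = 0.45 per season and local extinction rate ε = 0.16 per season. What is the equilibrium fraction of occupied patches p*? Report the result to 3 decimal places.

Setting dp/dt = 0 and dividing through by p* gives c·(1−p*) = ε.
So p* = 1 − ε/c = 1 − 0.16/0.45 = 1 − 0.3556 = 0.6444.

0.644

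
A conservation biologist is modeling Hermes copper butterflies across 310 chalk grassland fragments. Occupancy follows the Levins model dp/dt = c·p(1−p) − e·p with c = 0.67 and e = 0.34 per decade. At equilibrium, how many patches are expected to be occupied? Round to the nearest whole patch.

p* = 1 − e/c = 1 − 0.34/0.67 = 0.4925.
Expected occupied patches = N × p* = 310 × 0.4925 = 152.69 ≈ 153.

153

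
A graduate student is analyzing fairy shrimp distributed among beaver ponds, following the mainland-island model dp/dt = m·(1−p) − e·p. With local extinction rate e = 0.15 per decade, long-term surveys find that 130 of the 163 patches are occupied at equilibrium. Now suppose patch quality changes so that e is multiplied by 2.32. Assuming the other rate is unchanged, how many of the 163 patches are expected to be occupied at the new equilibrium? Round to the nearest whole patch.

Observed p* = 130/163 = 0.79755.
Balance m(1−p*) = e·p* gives m = e·p*/(1−p*) = 0.15×0.79755/0.20245 = 0.59092.
New p* = m/(m+e) = 0.59092/(0.59092+0.34800) = 0.62936.
Expected occupied = 163 × 0.62936 = 102.59 ≈ 103.

103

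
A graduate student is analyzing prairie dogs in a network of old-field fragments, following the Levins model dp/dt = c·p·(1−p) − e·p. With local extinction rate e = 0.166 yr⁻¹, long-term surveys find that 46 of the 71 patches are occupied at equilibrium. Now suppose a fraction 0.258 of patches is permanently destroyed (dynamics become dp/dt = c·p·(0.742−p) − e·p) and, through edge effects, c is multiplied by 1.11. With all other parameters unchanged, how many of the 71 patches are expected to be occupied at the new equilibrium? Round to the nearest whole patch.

30

Observed p* = 46/71 = 0.64789.
Balance c(1−p*) = e gives c = e/(1 − 0.64789) = 0.166/0.35211 = 0.47144.
New p* = 0.742 − e/c = 0.742 − 0.16600/0.52330 = 0.42478.
Expected occupied = 71 × 0.42478 = 30.16 ≈ 30.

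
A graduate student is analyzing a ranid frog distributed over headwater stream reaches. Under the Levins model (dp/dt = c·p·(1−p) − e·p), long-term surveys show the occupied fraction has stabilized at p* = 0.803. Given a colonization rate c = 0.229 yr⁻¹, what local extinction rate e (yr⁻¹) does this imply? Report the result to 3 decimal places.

0.045

At equilibrium c(1−p*) = e.
e = 0.229 × (1 − 0.803) = 0.229 × 0.1970 = 0.0451.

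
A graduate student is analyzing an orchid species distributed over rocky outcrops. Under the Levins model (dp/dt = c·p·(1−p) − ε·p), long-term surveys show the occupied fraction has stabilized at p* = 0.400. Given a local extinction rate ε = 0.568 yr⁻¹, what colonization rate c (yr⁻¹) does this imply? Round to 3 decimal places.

At equilibrium c(1−p*) = ε, so c = ε/(1−p*).
c = 0.568/(1 − 0.400) = 0.568/0.6000 = 0.9467.

0.947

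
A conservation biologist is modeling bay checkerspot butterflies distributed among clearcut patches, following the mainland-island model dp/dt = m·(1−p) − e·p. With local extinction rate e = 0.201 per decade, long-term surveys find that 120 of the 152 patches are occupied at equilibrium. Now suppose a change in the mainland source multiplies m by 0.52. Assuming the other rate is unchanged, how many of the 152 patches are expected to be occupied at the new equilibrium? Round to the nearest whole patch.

Observed p* = 120/152 = 0.78947.
Balance m(1−p*) = e·p* gives m = e·p*/(1−p*) = 0.201×0.78947/0.21053 = 0.75373.
New p* = m/(m+e) = 0.39194/(0.39194+0.20100) = 0.66101.
Expected occupied = 152 × 0.66101 = 100.47 ≈ 100.

100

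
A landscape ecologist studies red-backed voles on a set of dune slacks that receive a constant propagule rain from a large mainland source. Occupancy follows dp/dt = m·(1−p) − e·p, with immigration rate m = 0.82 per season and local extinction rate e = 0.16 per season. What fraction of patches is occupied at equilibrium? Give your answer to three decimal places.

0.837

Setting dp/dt = 0: m − m·p* = e·p*, so m = (m+e)·p*.
p* = m/(m+e) = 0.82/(0.82+0.16) = 0.82/0.9800 = 0.8367.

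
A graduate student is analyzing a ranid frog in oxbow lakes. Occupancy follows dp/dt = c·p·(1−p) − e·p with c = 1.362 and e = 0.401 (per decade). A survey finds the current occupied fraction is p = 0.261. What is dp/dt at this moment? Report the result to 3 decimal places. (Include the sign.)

Colonization term: c·p·(1−p) = 1.362×0.261×0.7390 = 0.26270.
Extinction term: e·p = 0.10466.
dp/dt = 0.26270 − 0.10466 = 0.15804.

0.158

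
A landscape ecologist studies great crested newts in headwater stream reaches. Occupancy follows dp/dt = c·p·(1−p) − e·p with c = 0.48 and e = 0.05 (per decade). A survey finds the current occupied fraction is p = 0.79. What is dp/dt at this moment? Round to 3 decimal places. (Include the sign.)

0.040

Colonization term: c·p·(1−p) = 0.48×0.79×0.2100 = 0.07963.
Extinction term: e·p = 0.03950.
dp/dt = 0.07963 − 0.03950 = 0.04013.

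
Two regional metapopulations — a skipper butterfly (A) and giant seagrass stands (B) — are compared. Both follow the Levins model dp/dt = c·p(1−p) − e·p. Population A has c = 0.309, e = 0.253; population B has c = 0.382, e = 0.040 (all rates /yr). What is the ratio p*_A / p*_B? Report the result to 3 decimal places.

0.202

A: p*_A = 1 − 0.253/0.309 = 0.1812.
B: p*_B = 1 − 0.040/0.382 = 0.8953.
p*_A / p*_B = 0.1812/0.8953 = 0.2024.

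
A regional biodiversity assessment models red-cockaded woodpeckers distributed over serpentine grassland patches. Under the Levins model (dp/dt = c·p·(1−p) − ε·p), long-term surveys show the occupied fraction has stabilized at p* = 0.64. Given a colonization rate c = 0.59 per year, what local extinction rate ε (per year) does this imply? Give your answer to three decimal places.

At equilibrium c(1−p*) = ε.
ε = 0.59 × (1 − 0.64) = 0.59 × 0.3600 = 0.2124.

0.212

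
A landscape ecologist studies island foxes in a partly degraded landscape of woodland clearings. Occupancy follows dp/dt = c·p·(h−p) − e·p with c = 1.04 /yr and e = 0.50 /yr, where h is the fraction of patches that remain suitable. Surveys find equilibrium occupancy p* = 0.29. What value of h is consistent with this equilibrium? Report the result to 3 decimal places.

0.771

At equilibrium c(h−p*) = e, so h = p* + e/c.
h = 0.29 + 0.50/1.04 = 0.29 + 0.4808 = 0.7708.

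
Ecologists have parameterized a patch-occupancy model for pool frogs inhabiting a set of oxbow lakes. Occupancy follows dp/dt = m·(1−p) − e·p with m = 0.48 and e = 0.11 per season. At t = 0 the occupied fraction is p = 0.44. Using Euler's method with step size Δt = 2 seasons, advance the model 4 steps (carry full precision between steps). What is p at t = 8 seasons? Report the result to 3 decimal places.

Update rule: p ← p + [m·(1−p) − e·p]·Δt with Δt = 2.
step 1: Δp = +0.44080, p = 0.88080
step 2: Δp = -0.07934, p = 0.80146
step 3: Δp = +0.01428, p = 0.81574
step 4: Δp = -0.00257, p = 0.81317

0.813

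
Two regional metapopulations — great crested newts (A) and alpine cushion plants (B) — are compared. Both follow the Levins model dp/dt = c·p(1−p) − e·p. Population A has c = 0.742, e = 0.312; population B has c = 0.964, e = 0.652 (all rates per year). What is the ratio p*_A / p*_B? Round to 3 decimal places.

1.791

A: p*_A = 1 − 0.312/0.742 = 0.5795.
B: p*_B = 1 − 0.652/0.964 = 0.3237.
p*_A / p*_B = 0.5795/0.3237 = 1.7906.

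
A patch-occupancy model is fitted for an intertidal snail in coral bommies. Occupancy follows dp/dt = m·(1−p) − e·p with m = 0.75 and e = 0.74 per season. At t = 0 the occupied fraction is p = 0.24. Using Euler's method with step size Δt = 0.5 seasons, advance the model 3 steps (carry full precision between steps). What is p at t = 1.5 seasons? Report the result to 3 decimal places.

0.499

Update rule: p ← p + [m·(1−p) − e·p]·Δt with Δt = 0.5.
  1  |  dp/dt·Δt = +0.196200  |  p_1 = 0.436200
  2  |  dp/dt·Δt = +0.050031  |  p_2 = 0.486231
  3  |  dp/dt·Δt = +0.012758  |  p_3 = 0.498989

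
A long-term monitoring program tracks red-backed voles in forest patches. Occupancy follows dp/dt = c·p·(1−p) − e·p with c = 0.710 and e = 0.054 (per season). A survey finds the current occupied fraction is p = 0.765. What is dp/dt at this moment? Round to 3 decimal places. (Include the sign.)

Colonization term: c·p·(1−p) = 0.710×0.765×0.2350 = 0.12764.
Extinction term: e·p = 0.04131.
dp/dt = 0.12764 − 0.04131 = 0.08633.

0.086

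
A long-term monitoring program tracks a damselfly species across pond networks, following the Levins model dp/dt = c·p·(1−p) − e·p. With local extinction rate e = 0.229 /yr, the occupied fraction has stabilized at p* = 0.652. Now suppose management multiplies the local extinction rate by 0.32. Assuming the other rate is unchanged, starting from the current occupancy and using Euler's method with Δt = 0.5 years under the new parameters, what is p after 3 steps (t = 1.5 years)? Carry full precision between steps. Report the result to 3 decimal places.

0.781

Balance c(1−p*) = e gives c = e/(1 − 0.65200) = 0.229/0.34800 = 0.65805.
Starting from p₀ = 0.65200; update p ← p + (dp/dt)·Δt with the new parameters.
step 1: Δp = +0.05076, p = 0.70276
step 2: Δp = +0.04298, p = 0.74574
step 3: Δp = +0.03506, p = 0.78081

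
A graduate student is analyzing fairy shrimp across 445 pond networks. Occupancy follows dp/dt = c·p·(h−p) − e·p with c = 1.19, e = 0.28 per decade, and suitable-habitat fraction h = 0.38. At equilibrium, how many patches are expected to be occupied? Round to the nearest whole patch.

p* = h − e/c = 0.38 − 0.2353 = 0.1447.
Expected occupied patches = N × p* = 445 × 0.1447 = 64.39 ≈ 64.

64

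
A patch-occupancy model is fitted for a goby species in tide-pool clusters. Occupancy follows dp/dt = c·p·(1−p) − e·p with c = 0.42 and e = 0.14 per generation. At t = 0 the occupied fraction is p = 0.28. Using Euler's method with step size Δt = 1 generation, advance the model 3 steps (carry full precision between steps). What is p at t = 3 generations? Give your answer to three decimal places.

0.418

Update rule: p ← p + [c·p·(1−p) − e·p]·Δt with Δt = 1.
p: 0.28000 → 0.32547  (Δp = +0.04547)
p: 0.32547 → 0.37211  (Δp = +0.04664)
p: 0.37211 → 0.41815  (Δp = +0.04604)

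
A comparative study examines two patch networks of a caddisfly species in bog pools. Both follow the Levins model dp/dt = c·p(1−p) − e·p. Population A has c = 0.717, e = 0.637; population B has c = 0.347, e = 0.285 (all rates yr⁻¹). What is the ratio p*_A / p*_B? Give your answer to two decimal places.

A: p*_A = 1 − 0.637/0.717 = 0.1116.
B: p*_B = 1 − 0.285/0.347 = 0.1787.
p*_A / p*_B = 0.1116/0.1787 = 0.6245.

0.62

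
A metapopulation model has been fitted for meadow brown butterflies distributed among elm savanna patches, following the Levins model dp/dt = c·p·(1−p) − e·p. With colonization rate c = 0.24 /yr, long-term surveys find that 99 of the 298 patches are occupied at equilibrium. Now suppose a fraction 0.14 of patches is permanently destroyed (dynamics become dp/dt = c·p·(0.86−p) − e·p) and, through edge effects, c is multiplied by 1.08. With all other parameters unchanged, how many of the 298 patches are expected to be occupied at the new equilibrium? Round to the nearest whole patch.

72

Observed p* = 99/298 = 0.33221.
Balance c(1−p*) = e gives e = 0.24×(1 − 0.33221) = 0.16027.
New p* = 0.86 − e/c = 0.86 − 0.16027/0.25920 = 0.24167.
Expected occupied = 298 × 0.24167 = 72.02 ≈ 72.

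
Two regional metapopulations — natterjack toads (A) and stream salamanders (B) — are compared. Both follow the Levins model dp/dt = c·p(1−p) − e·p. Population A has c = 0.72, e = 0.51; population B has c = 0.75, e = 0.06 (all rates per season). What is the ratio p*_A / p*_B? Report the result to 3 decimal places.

0.317

A: p*_A = 1 − 0.51/0.72 = 0.2917.
B: p*_B = 1 − 0.06/0.75 = 0.9200.
p*_A / p*_B = 0.2917/0.9200 = 0.3170.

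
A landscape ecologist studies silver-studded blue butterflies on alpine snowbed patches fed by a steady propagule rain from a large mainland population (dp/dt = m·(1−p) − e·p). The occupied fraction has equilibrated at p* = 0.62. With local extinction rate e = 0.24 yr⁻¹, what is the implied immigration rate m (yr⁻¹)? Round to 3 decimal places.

At equilibrium m(1−p*) = e·p*, so m = e·p*/(1−p*).
m = 0.24 × 0.62 / 0.3800 = 0.1488/0.3800 = 0.3916.

0.392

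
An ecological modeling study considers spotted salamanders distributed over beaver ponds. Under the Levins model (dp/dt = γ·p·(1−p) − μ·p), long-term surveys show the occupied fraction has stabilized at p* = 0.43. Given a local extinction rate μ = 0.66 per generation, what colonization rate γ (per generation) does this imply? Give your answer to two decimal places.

At equilibrium γ(1−p*) = μ, so γ = μ/(1−p*).
γ = 0.66/(1 − 0.43) = 0.66/0.5700 = 1.1579.

1.16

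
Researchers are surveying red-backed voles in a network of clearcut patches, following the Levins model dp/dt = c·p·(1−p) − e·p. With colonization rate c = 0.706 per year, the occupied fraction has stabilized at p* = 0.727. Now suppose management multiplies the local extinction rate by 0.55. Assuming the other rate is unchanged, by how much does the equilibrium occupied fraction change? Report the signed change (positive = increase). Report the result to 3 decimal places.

Balance c(1−p*) = e gives e = 0.706×(1 − 0.72700) = 0.19274.
New p* = 1 − e/c = 1 − 0.10601/0.70600 = 0.84984.
Δp* = 0.84984 − 0.72700 = +0.12284.

0.123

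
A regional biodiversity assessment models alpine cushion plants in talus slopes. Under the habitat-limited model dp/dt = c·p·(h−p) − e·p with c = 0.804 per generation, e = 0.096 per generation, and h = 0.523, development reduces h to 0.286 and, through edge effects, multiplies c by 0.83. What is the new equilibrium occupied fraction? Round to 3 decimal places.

0.142

Before: p* = h − e/c = 0.523 − 0.096/0.804 = 0.523 − 0.1194 = 0.4036.
After: c = 0.66732, e = 0.096, h = 0.286; p* = 0.286 − 0.096/0.66732 = 0.1421.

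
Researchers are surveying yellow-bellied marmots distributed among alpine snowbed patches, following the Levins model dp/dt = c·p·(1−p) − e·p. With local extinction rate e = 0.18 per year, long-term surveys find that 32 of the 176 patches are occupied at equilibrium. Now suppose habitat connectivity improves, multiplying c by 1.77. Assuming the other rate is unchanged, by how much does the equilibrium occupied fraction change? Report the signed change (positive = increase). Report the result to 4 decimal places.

Observed p* = 32/176 = 0.18182.
Balance c(1−p*) = e gives c = e/(1 − 0.18182) = 0.18/0.81818 = 0.22000.
New p* = 1 − e/c = 1 − 0.18000/0.38940 = 0.53775.
Δp* = 0.53775 − 0.18182 = +0.35593.

0.3559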